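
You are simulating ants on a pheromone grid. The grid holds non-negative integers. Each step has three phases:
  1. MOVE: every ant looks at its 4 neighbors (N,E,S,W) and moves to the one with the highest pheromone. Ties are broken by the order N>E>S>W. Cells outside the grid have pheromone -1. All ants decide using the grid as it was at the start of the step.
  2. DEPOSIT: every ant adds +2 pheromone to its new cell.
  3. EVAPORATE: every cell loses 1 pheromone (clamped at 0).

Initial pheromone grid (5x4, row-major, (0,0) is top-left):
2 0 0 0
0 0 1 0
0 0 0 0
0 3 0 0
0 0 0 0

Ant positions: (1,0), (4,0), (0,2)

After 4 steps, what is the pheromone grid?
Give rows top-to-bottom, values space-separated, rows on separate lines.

After step 1: ants at (0,0),(3,0),(1,2)
  3 0 0 0
  0 0 2 0
  0 0 0 0
  1 2 0 0
  0 0 0 0
After step 2: ants at (0,1),(3,1),(0,2)
  2 1 1 0
  0 0 1 0
  0 0 0 0
  0 3 0 0
  0 0 0 0
After step 3: ants at (0,0),(2,1),(1,2)
  3 0 0 0
  0 0 2 0
  0 1 0 0
  0 2 0 0
  0 0 0 0
After step 4: ants at (0,1),(3,1),(0,2)
  2 1 1 0
  0 0 1 0
  0 0 0 0
  0 3 0 0
  0 0 0 0

2 1 1 0
0 0 1 0
0 0 0 0
0 3 0 0
0 0 0 0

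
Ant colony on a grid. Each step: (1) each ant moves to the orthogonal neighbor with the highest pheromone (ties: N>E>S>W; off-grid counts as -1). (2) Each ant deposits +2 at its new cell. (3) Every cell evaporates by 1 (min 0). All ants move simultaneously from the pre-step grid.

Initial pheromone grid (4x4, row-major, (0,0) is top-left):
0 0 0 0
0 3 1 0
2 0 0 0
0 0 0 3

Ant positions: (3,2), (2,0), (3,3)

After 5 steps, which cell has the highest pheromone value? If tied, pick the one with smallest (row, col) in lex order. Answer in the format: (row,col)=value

Answer: (3,3)=8

Derivation:
Step 1: ant0:(3,2)->E->(3,3) | ant1:(2,0)->N->(1,0) | ant2:(3,3)->N->(2,3)
  grid max=4 at (3,3)
Step 2: ant0:(3,3)->N->(2,3) | ant1:(1,0)->E->(1,1) | ant2:(2,3)->S->(3,3)
  grid max=5 at (3,3)
Step 3: ant0:(2,3)->S->(3,3) | ant1:(1,1)->N->(0,1) | ant2:(3,3)->N->(2,3)
  grid max=6 at (3,3)
Step 4: ant0:(3,3)->N->(2,3) | ant1:(0,1)->S->(1,1) | ant2:(2,3)->S->(3,3)
  grid max=7 at (3,3)
Step 5: ant0:(2,3)->S->(3,3) | ant1:(1,1)->N->(0,1) | ant2:(3,3)->N->(2,3)
  grid max=8 at (3,3)
Final grid:
  0 1 0 0
  0 2 0 0
  0 0 0 5
  0 0 0 8
Max pheromone 8 at (3,3)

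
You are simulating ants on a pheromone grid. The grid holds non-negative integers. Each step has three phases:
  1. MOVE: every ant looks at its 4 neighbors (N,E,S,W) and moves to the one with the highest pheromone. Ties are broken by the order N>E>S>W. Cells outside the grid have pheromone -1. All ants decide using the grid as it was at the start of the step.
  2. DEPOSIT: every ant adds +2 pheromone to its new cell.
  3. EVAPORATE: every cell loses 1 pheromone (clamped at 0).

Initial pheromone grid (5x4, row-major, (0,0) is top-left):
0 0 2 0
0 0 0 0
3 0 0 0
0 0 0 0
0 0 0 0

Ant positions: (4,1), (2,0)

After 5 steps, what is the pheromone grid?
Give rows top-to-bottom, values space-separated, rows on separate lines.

After step 1: ants at (3,1),(1,0)
  0 0 1 0
  1 0 0 0
  2 0 0 0
  0 1 0 0
  0 0 0 0
After step 2: ants at (2,1),(2,0)
  0 0 0 0
  0 0 0 0
  3 1 0 0
  0 0 0 0
  0 0 0 0
After step 3: ants at (2,0),(2,1)
  0 0 0 0
  0 0 0 0
  4 2 0 0
  0 0 0 0
  0 0 0 0
After step 4: ants at (2,1),(2,0)
  0 0 0 0
  0 0 0 0
  5 3 0 0
  0 0 0 0
  0 0 0 0
After step 5: ants at (2,0),(2,1)
  0 0 0 0
  0 0 0 0
  6 4 0 0
  0 0 0 0
  0 0 0 0

0 0 0 0
0 0 0 0
6 4 0 0
0 0 0 0
0 0 0 0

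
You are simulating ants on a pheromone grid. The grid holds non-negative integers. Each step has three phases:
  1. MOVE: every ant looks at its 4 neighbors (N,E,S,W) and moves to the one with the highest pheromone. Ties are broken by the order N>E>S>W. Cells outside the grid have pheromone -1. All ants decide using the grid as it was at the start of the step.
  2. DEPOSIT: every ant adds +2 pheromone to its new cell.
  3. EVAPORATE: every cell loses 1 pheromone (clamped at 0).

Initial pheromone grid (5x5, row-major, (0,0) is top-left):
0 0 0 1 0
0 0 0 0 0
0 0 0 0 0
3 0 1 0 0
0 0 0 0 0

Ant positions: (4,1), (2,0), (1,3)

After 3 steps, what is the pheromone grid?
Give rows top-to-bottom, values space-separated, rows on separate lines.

After step 1: ants at (3,1),(3,0),(0,3)
  0 0 0 2 0
  0 0 0 0 0
  0 0 0 0 0
  4 1 0 0 0
  0 0 0 0 0
After step 2: ants at (3,0),(3,1),(0,4)
  0 0 0 1 1
  0 0 0 0 0
  0 0 0 0 0
  5 2 0 0 0
  0 0 0 0 0
After step 3: ants at (3,1),(3,0),(0,3)
  0 0 0 2 0
  0 0 0 0 0
  0 0 0 0 0
  6 3 0 0 0
  0 0 0 0 0

0 0 0 2 0
0 0 0 0 0
0 0 0 0 0
6 3 0 0 0
0 0 0 0 0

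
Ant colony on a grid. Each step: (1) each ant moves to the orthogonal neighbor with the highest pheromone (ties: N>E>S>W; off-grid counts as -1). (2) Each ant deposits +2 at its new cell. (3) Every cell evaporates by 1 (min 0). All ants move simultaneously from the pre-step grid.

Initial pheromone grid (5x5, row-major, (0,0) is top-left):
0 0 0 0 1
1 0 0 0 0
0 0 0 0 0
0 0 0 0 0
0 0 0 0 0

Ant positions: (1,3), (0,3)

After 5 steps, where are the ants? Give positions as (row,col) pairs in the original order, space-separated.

Step 1: ant0:(1,3)->N->(0,3) | ant1:(0,3)->E->(0,4)
  grid max=2 at (0,4)
Step 2: ant0:(0,3)->E->(0,4) | ant1:(0,4)->W->(0,3)
  grid max=3 at (0,4)
Step 3: ant0:(0,4)->W->(0,3) | ant1:(0,3)->E->(0,4)
  grid max=4 at (0,4)
Step 4: ant0:(0,3)->E->(0,4) | ant1:(0,4)->W->(0,3)
  grid max=5 at (0,4)
Step 5: ant0:(0,4)->W->(0,3) | ant1:(0,3)->E->(0,4)
  grid max=6 at (0,4)

(0,3) (0,4)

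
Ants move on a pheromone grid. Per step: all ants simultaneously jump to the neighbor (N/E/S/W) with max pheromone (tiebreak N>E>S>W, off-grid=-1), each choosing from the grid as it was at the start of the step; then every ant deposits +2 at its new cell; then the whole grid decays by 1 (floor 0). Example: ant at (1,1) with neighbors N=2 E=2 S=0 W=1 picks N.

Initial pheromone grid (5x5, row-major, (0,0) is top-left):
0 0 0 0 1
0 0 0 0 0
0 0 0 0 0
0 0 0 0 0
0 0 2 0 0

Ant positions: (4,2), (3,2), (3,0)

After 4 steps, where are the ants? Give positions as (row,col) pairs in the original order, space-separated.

Step 1: ant0:(4,2)->N->(3,2) | ant1:(3,2)->S->(4,2) | ant2:(3,0)->N->(2,0)
  grid max=3 at (4,2)
Step 2: ant0:(3,2)->S->(4,2) | ant1:(4,2)->N->(3,2) | ant2:(2,0)->N->(1,0)
  grid max=4 at (4,2)
Step 3: ant0:(4,2)->N->(3,2) | ant1:(3,2)->S->(4,2) | ant2:(1,0)->N->(0,0)
  grid max=5 at (4,2)
Step 4: ant0:(3,2)->S->(4,2) | ant1:(4,2)->N->(3,2) | ant2:(0,0)->E->(0,1)
  grid max=6 at (4,2)

(4,2) (3,2) (0,1)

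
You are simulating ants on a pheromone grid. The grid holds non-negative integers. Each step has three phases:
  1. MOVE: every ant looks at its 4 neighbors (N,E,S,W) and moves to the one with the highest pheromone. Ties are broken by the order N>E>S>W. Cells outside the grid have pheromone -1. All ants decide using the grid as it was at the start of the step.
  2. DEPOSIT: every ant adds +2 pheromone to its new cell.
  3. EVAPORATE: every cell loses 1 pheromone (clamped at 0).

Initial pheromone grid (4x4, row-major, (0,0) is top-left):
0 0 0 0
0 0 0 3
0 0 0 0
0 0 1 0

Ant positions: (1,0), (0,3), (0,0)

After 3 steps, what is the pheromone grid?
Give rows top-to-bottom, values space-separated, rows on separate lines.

After step 1: ants at (0,0),(1,3),(0,1)
  1 1 0 0
  0 0 0 4
  0 0 0 0
  0 0 0 0
After step 2: ants at (0,1),(0,3),(0,0)
  2 2 0 1
  0 0 0 3
  0 0 0 0
  0 0 0 0
After step 3: ants at (0,0),(1,3),(0,1)
  3 3 0 0
  0 0 0 4
  0 0 0 0
  0 0 0 0

3 3 0 0
0 0 0 4
0 0 0 0
0 0 0 0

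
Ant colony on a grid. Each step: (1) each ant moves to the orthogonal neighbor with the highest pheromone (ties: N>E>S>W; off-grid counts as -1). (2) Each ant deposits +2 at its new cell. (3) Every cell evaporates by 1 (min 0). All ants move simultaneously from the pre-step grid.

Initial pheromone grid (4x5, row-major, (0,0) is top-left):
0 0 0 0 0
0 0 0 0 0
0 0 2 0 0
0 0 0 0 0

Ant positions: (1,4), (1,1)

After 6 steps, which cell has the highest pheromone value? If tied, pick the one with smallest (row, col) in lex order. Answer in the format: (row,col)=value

Step 1: ant0:(1,4)->N->(0,4) | ant1:(1,1)->N->(0,1)
  grid max=1 at (0,1)
Step 2: ant0:(0,4)->S->(1,4) | ant1:(0,1)->E->(0,2)
  grid max=1 at (0,2)
Step 3: ant0:(1,4)->N->(0,4) | ant1:(0,2)->E->(0,3)
  grid max=1 at (0,3)
Step 4: ant0:(0,4)->W->(0,3) | ant1:(0,3)->E->(0,4)
  grid max=2 at (0,3)
Step 5: ant0:(0,3)->E->(0,4) | ant1:(0,4)->W->(0,3)
  grid max=3 at (0,3)
Step 6: ant0:(0,4)->W->(0,3) | ant1:(0,3)->E->(0,4)
  grid max=4 at (0,3)
Final grid:
  0 0 0 4 4
  0 0 0 0 0
  0 0 0 0 0
  0 0 0 0 0
Max pheromone 4 at (0,3)

Answer: (0,3)=4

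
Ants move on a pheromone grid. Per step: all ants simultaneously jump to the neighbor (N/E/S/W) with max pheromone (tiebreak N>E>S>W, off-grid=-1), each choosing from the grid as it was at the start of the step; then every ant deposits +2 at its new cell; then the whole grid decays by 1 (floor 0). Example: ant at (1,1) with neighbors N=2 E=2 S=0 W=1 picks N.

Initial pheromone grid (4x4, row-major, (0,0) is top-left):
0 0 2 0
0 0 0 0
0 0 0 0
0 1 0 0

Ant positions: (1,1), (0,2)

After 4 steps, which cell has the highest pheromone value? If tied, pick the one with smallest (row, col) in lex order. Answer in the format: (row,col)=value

Step 1: ant0:(1,1)->N->(0,1) | ant1:(0,2)->E->(0,3)
  grid max=1 at (0,1)
Step 2: ant0:(0,1)->E->(0,2) | ant1:(0,3)->W->(0,2)
  grid max=4 at (0,2)
Step 3: ant0:(0,2)->E->(0,3) | ant1:(0,2)->E->(0,3)
  grid max=3 at (0,2)
Step 4: ant0:(0,3)->W->(0,2) | ant1:(0,3)->W->(0,2)
  grid max=6 at (0,2)
Final grid:
  0 0 6 2
  0 0 0 0
  0 0 0 0
  0 0 0 0
Max pheromone 6 at (0,2)

Answer: (0,2)=6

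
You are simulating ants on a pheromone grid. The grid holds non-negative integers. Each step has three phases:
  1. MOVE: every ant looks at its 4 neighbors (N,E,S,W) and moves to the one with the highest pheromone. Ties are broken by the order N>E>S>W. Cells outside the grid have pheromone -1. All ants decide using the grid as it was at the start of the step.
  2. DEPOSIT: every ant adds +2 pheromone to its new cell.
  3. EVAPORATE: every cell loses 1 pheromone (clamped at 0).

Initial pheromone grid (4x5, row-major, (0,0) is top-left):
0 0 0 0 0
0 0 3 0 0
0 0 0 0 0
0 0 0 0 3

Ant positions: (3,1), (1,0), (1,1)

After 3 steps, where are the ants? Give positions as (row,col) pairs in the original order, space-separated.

Step 1: ant0:(3,1)->N->(2,1) | ant1:(1,0)->N->(0,0) | ant2:(1,1)->E->(1,2)
  grid max=4 at (1,2)
Step 2: ant0:(2,1)->N->(1,1) | ant1:(0,0)->E->(0,1) | ant2:(1,2)->N->(0,2)
  grid max=3 at (1,2)
Step 3: ant0:(1,1)->E->(1,2) | ant1:(0,1)->E->(0,2) | ant2:(0,2)->S->(1,2)
  grid max=6 at (1,2)

(1,2) (0,2) (1,2)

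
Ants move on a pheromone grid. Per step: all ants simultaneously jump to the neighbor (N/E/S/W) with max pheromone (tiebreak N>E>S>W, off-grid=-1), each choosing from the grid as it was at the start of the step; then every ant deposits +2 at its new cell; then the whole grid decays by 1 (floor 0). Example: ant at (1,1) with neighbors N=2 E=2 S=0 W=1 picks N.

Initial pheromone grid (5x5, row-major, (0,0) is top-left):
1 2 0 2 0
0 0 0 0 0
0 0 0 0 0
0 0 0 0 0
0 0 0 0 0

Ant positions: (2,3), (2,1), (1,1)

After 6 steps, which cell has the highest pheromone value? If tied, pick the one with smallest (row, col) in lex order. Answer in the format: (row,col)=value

Answer: (0,1)=8

Derivation:
Step 1: ant0:(2,3)->N->(1,3) | ant1:(2,1)->N->(1,1) | ant2:(1,1)->N->(0,1)
  grid max=3 at (0,1)
Step 2: ant0:(1,3)->N->(0,3) | ant1:(1,1)->N->(0,1) | ant2:(0,1)->S->(1,1)
  grid max=4 at (0,1)
Step 3: ant0:(0,3)->E->(0,4) | ant1:(0,1)->S->(1,1) | ant2:(1,1)->N->(0,1)
  grid max=5 at (0,1)
Step 4: ant0:(0,4)->W->(0,3) | ant1:(1,1)->N->(0,1) | ant2:(0,1)->S->(1,1)
  grid max=6 at (0,1)
Step 5: ant0:(0,3)->E->(0,4) | ant1:(0,1)->S->(1,1) | ant2:(1,1)->N->(0,1)
  grid max=7 at (0,1)
Step 6: ant0:(0,4)->W->(0,3) | ant1:(1,1)->N->(0,1) | ant2:(0,1)->S->(1,1)
  grid max=8 at (0,1)
Final grid:
  0 8 0 2 0
  0 6 0 0 0
  0 0 0 0 0
  0 0 0 0 0
  0 0 0 0 0
Max pheromone 8 at (0,1)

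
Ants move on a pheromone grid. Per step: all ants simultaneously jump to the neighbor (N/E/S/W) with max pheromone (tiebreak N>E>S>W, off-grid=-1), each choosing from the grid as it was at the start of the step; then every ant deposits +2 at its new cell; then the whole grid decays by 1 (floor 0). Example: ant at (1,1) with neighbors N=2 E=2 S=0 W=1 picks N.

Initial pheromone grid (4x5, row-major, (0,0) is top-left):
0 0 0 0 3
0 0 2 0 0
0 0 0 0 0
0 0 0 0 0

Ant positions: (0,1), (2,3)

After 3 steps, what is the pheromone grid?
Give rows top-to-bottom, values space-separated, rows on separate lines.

After step 1: ants at (0,2),(1,3)
  0 0 1 0 2
  0 0 1 1 0
  0 0 0 0 0
  0 0 0 0 0
After step 2: ants at (1,2),(1,2)
  0 0 0 0 1
  0 0 4 0 0
  0 0 0 0 0
  0 0 0 0 0
After step 3: ants at (0,2),(0,2)
  0 0 3 0 0
  0 0 3 0 0
  0 0 0 0 0
  0 0 0 0 0

0 0 3 0 0
0 0 3 0 0
0 0 0 0 0
0 0 0 0 0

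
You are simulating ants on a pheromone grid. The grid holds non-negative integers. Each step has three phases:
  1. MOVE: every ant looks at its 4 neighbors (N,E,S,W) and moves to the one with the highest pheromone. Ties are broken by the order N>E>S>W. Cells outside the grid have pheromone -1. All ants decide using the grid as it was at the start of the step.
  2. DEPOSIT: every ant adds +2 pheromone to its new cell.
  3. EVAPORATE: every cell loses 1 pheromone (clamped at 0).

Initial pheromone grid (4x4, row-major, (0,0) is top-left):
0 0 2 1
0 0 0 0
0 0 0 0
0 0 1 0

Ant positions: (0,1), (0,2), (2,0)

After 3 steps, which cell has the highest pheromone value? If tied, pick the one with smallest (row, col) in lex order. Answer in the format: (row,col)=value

Answer: (0,2)=5

Derivation:
Step 1: ant0:(0,1)->E->(0,2) | ant1:(0,2)->E->(0,3) | ant2:(2,0)->N->(1,0)
  grid max=3 at (0,2)
Step 2: ant0:(0,2)->E->(0,3) | ant1:(0,3)->W->(0,2) | ant2:(1,0)->N->(0,0)
  grid max=4 at (0,2)
Step 3: ant0:(0,3)->W->(0,2) | ant1:(0,2)->E->(0,3) | ant2:(0,0)->E->(0,1)
  grid max=5 at (0,2)
Final grid:
  0 1 5 4
  0 0 0 0
  0 0 0 0
  0 0 0 0
Max pheromone 5 at (0,2)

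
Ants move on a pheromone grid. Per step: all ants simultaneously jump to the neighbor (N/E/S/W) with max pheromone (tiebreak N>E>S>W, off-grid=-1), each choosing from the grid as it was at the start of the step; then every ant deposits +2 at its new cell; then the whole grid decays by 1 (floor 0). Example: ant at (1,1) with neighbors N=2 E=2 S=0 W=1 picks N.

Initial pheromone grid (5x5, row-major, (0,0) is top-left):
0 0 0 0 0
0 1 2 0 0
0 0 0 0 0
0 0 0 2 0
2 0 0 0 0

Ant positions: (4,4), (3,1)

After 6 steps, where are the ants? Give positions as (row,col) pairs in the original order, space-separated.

Step 1: ant0:(4,4)->N->(3,4) | ant1:(3,1)->N->(2,1)
  grid max=1 at (1,2)
Step 2: ant0:(3,4)->W->(3,3) | ant1:(2,1)->N->(1,1)
  grid max=2 at (3,3)
Step 3: ant0:(3,3)->N->(2,3) | ant1:(1,1)->N->(0,1)
  grid max=1 at (0,1)
Step 4: ant0:(2,3)->S->(3,3) | ant1:(0,1)->E->(0,2)
  grid max=2 at (3,3)
Step 5: ant0:(3,3)->N->(2,3) | ant1:(0,2)->E->(0,3)
  grid max=1 at (0,3)
Step 6: ant0:(2,3)->S->(3,3) | ant1:(0,3)->E->(0,4)
  grid max=2 at (3,3)

(3,3) (0,4)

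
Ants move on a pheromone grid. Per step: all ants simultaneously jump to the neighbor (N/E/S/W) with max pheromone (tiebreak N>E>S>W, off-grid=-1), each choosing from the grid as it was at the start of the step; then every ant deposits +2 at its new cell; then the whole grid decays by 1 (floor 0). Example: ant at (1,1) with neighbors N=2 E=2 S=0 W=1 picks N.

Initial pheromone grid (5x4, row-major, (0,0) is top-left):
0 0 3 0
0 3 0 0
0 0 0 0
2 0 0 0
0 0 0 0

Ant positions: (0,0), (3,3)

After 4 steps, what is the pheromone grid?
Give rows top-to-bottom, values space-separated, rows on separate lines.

After step 1: ants at (0,1),(2,3)
  0 1 2 0
  0 2 0 0
  0 0 0 1
  1 0 0 0
  0 0 0 0
After step 2: ants at (0,2),(1,3)
  0 0 3 0
  0 1 0 1
  0 0 0 0
  0 0 0 0
  0 0 0 0
After step 3: ants at (0,3),(0,3)
  0 0 2 3
  0 0 0 0
  0 0 0 0
  0 0 0 0
  0 0 0 0
After step 4: ants at (0,2),(0,2)
  0 0 5 2
  0 0 0 0
  0 0 0 0
  0 0 0 0
  0 0 0 0

0 0 5 2
0 0 0 0
0 0 0 0
0 0 0 0
0 0 0 0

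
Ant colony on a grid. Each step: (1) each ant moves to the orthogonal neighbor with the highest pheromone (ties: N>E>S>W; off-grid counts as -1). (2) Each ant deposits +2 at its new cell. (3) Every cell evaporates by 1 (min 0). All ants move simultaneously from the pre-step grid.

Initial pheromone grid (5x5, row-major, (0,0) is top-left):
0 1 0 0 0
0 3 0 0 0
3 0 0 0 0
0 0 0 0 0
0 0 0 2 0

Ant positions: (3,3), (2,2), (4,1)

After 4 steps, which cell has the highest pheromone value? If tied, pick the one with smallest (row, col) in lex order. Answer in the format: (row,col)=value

Step 1: ant0:(3,3)->S->(4,3) | ant1:(2,2)->N->(1,2) | ant2:(4,1)->N->(3,1)
  grid max=3 at (4,3)
Step 2: ant0:(4,3)->N->(3,3) | ant1:(1,2)->W->(1,1) | ant2:(3,1)->N->(2,1)
  grid max=3 at (1,1)
Step 3: ant0:(3,3)->S->(4,3) | ant1:(1,1)->S->(2,1) | ant2:(2,1)->N->(1,1)
  grid max=4 at (1,1)
Step 4: ant0:(4,3)->N->(3,3) | ant1:(2,1)->N->(1,1) | ant2:(1,1)->S->(2,1)
  grid max=5 at (1,1)
Final grid:
  0 0 0 0 0
  0 5 0 0 0
  0 3 0 0 0
  0 0 0 1 0
  0 0 0 2 0
Max pheromone 5 at (1,1)

Answer: (1,1)=5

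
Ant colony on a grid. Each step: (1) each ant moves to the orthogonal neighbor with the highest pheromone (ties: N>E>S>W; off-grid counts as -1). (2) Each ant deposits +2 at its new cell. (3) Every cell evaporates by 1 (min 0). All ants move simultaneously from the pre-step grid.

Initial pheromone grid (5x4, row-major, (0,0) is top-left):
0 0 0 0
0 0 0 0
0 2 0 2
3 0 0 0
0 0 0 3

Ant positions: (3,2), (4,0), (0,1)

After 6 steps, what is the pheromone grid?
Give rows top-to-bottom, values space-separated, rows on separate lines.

After step 1: ants at (2,2),(3,0),(0,2)
  0 0 1 0
  0 0 0 0
  0 1 1 1
  4 0 0 0
  0 0 0 2
After step 2: ants at (2,3),(2,0),(0,3)
  0 0 0 1
  0 0 0 0
  1 0 0 2
  3 0 0 0
  0 0 0 1
After step 3: ants at (1,3),(3,0),(1,3)
  0 0 0 0
  0 0 0 3
  0 0 0 1
  4 0 0 0
  0 0 0 0
After step 4: ants at (2,3),(2,0),(2,3)
  0 0 0 0
  0 0 0 2
  1 0 0 4
  3 0 0 0
  0 0 0 0
After step 5: ants at (1,3),(3,0),(1,3)
  0 0 0 0
  0 0 0 5
  0 0 0 3
  4 0 0 0
  0 0 0 0
After step 6: ants at (2,3),(2,0),(2,3)
  0 0 0 0
  0 0 0 4
  1 0 0 6
  3 0 0 0
  0 0 0 0

0 0 0 0
0 0 0 4
1 0 0 6
3 0 0 0
0 0 0 0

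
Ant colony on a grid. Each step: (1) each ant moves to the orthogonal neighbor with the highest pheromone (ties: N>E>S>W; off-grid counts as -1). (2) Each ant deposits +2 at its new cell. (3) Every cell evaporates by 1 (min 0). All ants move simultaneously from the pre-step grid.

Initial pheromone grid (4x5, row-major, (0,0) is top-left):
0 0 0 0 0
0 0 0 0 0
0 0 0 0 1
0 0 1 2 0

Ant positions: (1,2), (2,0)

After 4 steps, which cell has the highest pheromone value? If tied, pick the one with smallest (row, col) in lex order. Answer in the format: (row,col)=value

Answer: (0,2)=1

Derivation:
Step 1: ant0:(1,2)->N->(0,2) | ant1:(2,0)->N->(1,0)
  grid max=1 at (0,2)
Step 2: ant0:(0,2)->E->(0,3) | ant1:(1,0)->N->(0,0)
  grid max=1 at (0,0)
Step 3: ant0:(0,3)->E->(0,4) | ant1:(0,0)->E->(0,1)
  grid max=1 at (0,1)
Step 4: ant0:(0,4)->S->(1,4) | ant1:(0,1)->E->(0,2)
  grid max=1 at (0,2)
Final grid:
  0 0 1 0 0
  0 0 0 0 1
  0 0 0 0 0
  0 0 0 0 0
Max pheromone 1 at (0,2)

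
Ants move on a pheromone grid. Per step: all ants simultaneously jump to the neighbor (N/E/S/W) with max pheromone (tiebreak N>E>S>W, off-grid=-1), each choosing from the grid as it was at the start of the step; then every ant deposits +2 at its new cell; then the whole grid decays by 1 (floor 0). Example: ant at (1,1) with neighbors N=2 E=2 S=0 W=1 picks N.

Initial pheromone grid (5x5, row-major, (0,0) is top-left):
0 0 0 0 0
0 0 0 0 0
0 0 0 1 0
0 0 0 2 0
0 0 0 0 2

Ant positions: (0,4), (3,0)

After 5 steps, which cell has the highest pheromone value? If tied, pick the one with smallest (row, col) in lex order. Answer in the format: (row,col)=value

Step 1: ant0:(0,4)->S->(1,4) | ant1:(3,0)->N->(2,0)
  grid max=1 at (1,4)
Step 2: ant0:(1,4)->N->(0,4) | ant1:(2,0)->N->(1,0)
  grid max=1 at (0,4)
Step 3: ant0:(0,4)->S->(1,4) | ant1:(1,0)->N->(0,0)
  grid max=1 at (0,0)
Step 4: ant0:(1,4)->N->(0,4) | ant1:(0,0)->E->(0,1)
  grid max=1 at (0,1)
Step 5: ant0:(0,4)->S->(1,4) | ant1:(0,1)->E->(0,2)
  grid max=1 at (0,2)
Final grid:
  0 0 1 0 0
  0 0 0 0 1
  0 0 0 0 0
  0 0 0 0 0
  0 0 0 0 0
Max pheromone 1 at (0,2)

Answer: (0,2)=1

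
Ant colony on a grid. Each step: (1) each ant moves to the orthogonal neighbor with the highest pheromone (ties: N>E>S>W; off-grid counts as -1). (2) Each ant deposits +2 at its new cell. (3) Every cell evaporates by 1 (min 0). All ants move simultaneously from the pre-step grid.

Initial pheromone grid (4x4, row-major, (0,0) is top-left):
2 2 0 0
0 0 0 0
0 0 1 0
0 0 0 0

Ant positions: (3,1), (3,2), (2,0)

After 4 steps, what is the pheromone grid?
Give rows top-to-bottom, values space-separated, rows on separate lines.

After step 1: ants at (2,1),(2,2),(1,0)
  1 1 0 0
  1 0 0 0
  0 1 2 0
  0 0 0 0
After step 2: ants at (2,2),(2,1),(0,0)
  2 0 0 0
  0 0 0 0
  0 2 3 0
  0 0 0 0
After step 3: ants at (2,1),(2,2),(0,1)
  1 1 0 0
  0 0 0 0
  0 3 4 0
  0 0 0 0
After step 4: ants at (2,2),(2,1),(0,0)
  2 0 0 0
  0 0 0 0
  0 4 5 0
  0 0 0 0

2 0 0 0
0 0 0 0
0 4 5 0
0 0 0 0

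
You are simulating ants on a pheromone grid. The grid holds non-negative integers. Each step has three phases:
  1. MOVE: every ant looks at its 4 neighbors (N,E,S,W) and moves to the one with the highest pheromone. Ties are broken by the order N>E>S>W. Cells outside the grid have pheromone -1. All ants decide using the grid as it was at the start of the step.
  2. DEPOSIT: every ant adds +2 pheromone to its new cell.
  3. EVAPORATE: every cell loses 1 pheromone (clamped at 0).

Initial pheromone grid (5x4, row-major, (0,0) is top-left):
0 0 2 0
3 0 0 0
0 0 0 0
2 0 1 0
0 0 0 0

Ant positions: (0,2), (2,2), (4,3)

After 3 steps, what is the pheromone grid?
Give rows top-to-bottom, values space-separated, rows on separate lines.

After step 1: ants at (0,3),(3,2),(3,3)
  0 0 1 1
  2 0 0 0
  0 0 0 0
  1 0 2 1
  0 0 0 0
After step 2: ants at (0,2),(3,3),(3,2)
  0 0 2 0
  1 0 0 0
  0 0 0 0
  0 0 3 2
  0 0 0 0
After step 3: ants at (0,3),(3,2),(3,3)
  0 0 1 1
  0 0 0 0
  0 0 0 0
  0 0 4 3
  0 0 0 0

0 0 1 1
0 0 0 0
0 0 0 0
0 0 4 3
0 0 0 0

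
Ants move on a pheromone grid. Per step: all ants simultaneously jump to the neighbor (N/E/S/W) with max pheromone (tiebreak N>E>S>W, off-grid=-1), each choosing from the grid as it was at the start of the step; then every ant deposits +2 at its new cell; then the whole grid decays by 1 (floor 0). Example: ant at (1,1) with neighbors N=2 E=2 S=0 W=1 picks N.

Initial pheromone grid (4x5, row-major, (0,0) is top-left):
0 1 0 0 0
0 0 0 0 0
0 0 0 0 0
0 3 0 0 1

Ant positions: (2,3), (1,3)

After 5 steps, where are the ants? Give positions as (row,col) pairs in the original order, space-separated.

Step 1: ant0:(2,3)->N->(1,3) | ant1:(1,3)->N->(0,3)
  grid max=2 at (3,1)
Step 2: ant0:(1,3)->N->(0,3) | ant1:(0,3)->S->(1,3)
  grid max=2 at (0,3)
Step 3: ant0:(0,3)->S->(1,3) | ant1:(1,3)->N->(0,3)
  grid max=3 at (0,3)
Step 4: ant0:(1,3)->N->(0,3) | ant1:(0,3)->S->(1,3)
  grid max=4 at (0,3)
Step 5: ant0:(0,3)->S->(1,3) | ant1:(1,3)->N->(0,3)
  grid max=5 at (0,3)

(1,3) (0,3)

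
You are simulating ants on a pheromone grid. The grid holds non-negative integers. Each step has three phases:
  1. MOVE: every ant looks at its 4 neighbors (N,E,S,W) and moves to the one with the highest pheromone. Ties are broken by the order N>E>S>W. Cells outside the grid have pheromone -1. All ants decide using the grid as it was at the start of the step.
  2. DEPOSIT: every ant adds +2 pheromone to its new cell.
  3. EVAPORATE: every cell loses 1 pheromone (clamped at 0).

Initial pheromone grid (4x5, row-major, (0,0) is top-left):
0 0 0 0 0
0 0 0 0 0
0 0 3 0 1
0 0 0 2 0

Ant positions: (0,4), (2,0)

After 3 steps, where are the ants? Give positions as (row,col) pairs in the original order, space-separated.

Step 1: ant0:(0,4)->S->(1,4) | ant1:(2,0)->N->(1,0)
  grid max=2 at (2,2)
Step 2: ant0:(1,4)->N->(0,4) | ant1:(1,0)->N->(0,0)
  grid max=1 at (0,0)
Step 3: ant0:(0,4)->S->(1,4) | ant1:(0,0)->E->(0,1)
  grid max=1 at (0,1)

(1,4) (0,1)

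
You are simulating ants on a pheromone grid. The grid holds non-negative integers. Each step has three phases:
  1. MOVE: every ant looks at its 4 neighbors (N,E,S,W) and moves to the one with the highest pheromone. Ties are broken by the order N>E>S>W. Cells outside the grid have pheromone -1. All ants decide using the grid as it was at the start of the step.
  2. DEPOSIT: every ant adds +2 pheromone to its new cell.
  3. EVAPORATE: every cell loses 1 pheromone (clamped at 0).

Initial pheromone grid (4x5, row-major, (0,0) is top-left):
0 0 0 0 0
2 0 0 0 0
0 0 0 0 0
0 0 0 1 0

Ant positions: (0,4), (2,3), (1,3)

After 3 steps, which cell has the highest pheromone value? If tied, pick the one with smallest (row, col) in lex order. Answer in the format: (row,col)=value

Step 1: ant0:(0,4)->S->(1,4) | ant1:(2,3)->S->(3,3) | ant2:(1,3)->N->(0,3)
  grid max=2 at (3,3)
Step 2: ant0:(1,4)->N->(0,4) | ant1:(3,3)->N->(2,3) | ant2:(0,3)->E->(0,4)
  grid max=3 at (0,4)
Step 3: ant0:(0,4)->S->(1,4) | ant1:(2,3)->S->(3,3) | ant2:(0,4)->S->(1,4)
  grid max=3 at (1,4)
Final grid:
  0 0 0 0 2
  0 0 0 0 3
  0 0 0 0 0
  0 0 0 2 0
Max pheromone 3 at (1,4)

Answer: (1,4)=3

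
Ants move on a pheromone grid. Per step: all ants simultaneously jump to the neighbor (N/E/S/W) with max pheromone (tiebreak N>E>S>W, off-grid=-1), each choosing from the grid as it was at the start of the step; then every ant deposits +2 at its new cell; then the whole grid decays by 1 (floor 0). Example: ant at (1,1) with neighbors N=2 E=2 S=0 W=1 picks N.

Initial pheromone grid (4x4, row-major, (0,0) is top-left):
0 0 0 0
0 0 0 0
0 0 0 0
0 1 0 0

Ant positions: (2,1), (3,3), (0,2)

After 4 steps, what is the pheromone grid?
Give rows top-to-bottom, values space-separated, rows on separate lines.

After step 1: ants at (3,1),(2,3),(0,3)
  0 0 0 1
  0 0 0 0
  0 0 0 1
  0 2 0 0
After step 2: ants at (2,1),(1,3),(1,3)
  0 0 0 0
  0 0 0 3
  0 1 0 0
  0 1 0 0
After step 3: ants at (3,1),(0,3),(0,3)
  0 0 0 3
  0 0 0 2
  0 0 0 0
  0 2 0 0
After step 4: ants at (2,1),(1,3),(1,3)
  0 0 0 2
  0 0 0 5
  0 1 0 0
  0 1 0 0

0 0 0 2
0 0 0 5
0 1 0 0
0 1 0 0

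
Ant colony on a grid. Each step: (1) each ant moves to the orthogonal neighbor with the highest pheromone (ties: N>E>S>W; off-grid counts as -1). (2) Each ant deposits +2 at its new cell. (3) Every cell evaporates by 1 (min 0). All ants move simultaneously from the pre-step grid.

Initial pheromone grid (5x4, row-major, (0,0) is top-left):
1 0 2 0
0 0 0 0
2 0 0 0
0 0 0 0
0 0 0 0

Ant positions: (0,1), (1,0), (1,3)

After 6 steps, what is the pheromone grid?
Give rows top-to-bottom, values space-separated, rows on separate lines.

After step 1: ants at (0,2),(2,0),(0,3)
  0 0 3 1
  0 0 0 0
  3 0 0 0
  0 0 0 0
  0 0 0 0
After step 2: ants at (0,3),(1,0),(0,2)
  0 0 4 2
  1 0 0 0
  2 0 0 0
  0 0 0 0
  0 0 0 0
After step 3: ants at (0,2),(2,0),(0,3)
  0 0 5 3
  0 0 0 0
  3 0 0 0
  0 0 0 0
  0 0 0 0
After step 4: ants at (0,3),(1,0),(0,2)
  0 0 6 4
  1 0 0 0
  2 0 0 0
  0 0 0 0
  0 0 0 0
After step 5: ants at (0,2),(2,0),(0,3)
  0 0 7 5
  0 0 0 0
  3 0 0 0
  0 0 0 0
  0 0 0 0
After step 6: ants at (0,3),(1,0),(0,2)
  0 0 8 6
  1 0 0 0
  2 0 0 0
  0 0 0 0
  0 0 0 0

0 0 8 6
1 0 0 0
2 0 0 0
0 0 0 0
0 0 0 0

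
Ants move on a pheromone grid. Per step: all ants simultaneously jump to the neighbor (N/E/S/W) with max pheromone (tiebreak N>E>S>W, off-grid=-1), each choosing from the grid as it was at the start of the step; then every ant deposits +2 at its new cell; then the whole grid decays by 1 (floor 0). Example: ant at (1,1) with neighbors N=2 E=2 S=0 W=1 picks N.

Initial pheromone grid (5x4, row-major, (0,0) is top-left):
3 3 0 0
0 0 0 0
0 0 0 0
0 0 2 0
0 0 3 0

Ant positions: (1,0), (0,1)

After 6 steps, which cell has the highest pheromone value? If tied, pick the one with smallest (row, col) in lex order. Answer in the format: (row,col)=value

Step 1: ant0:(1,0)->N->(0,0) | ant1:(0,1)->W->(0,0)
  grid max=6 at (0,0)
Step 2: ant0:(0,0)->E->(0,1) | ant1:(0,0)->E->(0,1)
  grid max=5 at (0,0)
Step 3: ant0:(0,1)->W->(0,0) | ant1:(0,1)->W->(0,0)
  grid max=8 at (0,0)
Step 4: ant0:(0,0)->E->(0,1) | ant1:(0,0)->E->(0,1)
  grid max=7 at (0,0)
Step 5: ant0:(0,1)->W->(0,0) | ant1:(0,1)->W->(0,0)
  grid max=10 at (0,0)
Step 6: ant0:(0,0)->E->(0,1) | ant1:(0,0)->E->(0,1)
  grid max=9 at (0,0)
Final grid:
  9 9 0 0
  0 0 0 0
  0 0 0 0
  0 0 0 0
  0 0 0 0
Max pheromone 9 at (0,0)

Answer: (0,0)=9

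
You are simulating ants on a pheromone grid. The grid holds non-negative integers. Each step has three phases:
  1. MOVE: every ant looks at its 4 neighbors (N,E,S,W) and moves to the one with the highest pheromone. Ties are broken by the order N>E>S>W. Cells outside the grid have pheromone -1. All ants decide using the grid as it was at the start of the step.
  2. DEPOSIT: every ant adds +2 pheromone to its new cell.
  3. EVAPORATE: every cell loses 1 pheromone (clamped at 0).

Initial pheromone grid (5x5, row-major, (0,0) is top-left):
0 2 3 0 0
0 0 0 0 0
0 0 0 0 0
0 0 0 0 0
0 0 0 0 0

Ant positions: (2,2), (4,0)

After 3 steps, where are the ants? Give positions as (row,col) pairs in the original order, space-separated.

Step 1: ant0:(2,2)->N->(1,2) | ant1:(4,0)->N->(3,0)
  grid max=2 at (0,2)
Step 2: ant0:(1,2)->N->(0,2) | ant1:(3,0)->N->(2,0)
  grid max=3 at (0,2)
Step 3: ant0:(0,2)->E->(0,3) | ant1:(2,0)->N->(1,0)
  grid max=2 at (0,2)

(0,3) (1,0)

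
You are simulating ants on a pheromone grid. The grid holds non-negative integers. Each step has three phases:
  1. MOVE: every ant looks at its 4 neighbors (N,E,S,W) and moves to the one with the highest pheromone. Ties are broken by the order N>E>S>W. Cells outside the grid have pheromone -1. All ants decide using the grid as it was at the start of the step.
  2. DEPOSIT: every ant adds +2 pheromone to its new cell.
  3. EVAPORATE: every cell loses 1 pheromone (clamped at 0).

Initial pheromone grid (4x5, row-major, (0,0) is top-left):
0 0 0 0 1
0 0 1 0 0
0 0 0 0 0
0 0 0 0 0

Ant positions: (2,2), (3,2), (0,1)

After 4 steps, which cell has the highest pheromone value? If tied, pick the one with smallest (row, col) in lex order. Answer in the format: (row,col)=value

Answer: (1,2)=9

Derivation:
Step 1: ant0:(2,2)->N->(1,2) | ant1:(3,2)->N->(2,2) | ant2:(0,1)->E->(0,2)
  grid max=2 at (1,2)
Step 2: ant0:(1,2)->N->(0,2) | ant1:(2,2)->N->(1,2) | ant2:(0,2)->S->(1,2)
  grid max=5 at (1,2)
Step 3: ant0:(0,2)->S->(1,2) | ant1:(1,2)->N->(0,2) | ant2:(1,2)->N->(0,2)
  grid max=6 at (1,2)
Step 4: ant0:(1,2)->N->(0,2) | ant1:(0,2)->S->(1,2) | ant2:(0,2)->S->(1,2)
  grid max=9 at (1,2)
Final grid:
  0 0 6 0 0
  0 0 9 0 0
  0 0 0 0 0
  0 0 0 0 0
Max pheromone 9 at (1,2)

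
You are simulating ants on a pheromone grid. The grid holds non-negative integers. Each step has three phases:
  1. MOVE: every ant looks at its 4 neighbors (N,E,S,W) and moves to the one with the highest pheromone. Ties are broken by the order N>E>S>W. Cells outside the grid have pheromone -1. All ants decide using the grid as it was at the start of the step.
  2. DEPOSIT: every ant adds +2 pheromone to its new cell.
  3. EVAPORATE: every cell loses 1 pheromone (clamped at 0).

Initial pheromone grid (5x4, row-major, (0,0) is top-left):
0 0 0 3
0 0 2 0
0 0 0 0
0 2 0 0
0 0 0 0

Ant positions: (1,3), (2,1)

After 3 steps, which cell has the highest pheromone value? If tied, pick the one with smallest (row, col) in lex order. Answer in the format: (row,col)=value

Answer: (0,3)=4

Derivation:
Step 1: ant0:(1,3)->N->(0,3) | ant1:(2,1)->S->(3,1)
  grid max=4 at (0,3)
Step 2: ant0:(0,3)->S->(1,3) | ant1:(3,1)->N->(2,1)
  grid max=3 at (0,3)
Step 3: ant0:(1,3)->N->(0,3) | ant1:(2,1)->S->(3,1)
  grid max=4 at (0,3)
Final grid:
  0 0 0 4
  0 0 0 0
  0 0 0 0
  0 3 0 0
  0 0 0 0
Max pheromone 4 at (0,3)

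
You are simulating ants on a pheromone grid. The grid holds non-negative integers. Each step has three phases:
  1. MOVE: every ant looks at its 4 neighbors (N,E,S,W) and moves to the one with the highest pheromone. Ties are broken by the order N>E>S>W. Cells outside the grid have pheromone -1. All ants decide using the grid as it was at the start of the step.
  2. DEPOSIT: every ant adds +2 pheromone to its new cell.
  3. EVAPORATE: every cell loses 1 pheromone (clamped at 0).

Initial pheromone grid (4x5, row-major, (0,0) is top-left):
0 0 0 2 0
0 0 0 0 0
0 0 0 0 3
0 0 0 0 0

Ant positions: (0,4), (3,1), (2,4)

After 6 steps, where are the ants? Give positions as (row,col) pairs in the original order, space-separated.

Step 1: ant0:(0,4)->W->(0,3) | ant1:(3,1)->N->(2,1) | ant2:(2,4)->N->(1,4)
  grid max=3 at (0,3)
Step 2: ant0:(0,3)->E->(0,4) | ant1:(2,1)->N->(1,1) | ant2:(1,4)->S->(2,4)
  grid max=3 at (2,4)
Step 3: ant0:(0,4)->W->(0,3) | ant1:(1,1)->N->(0,1) | ant2:(2,4)->N->(1,4)
  grid max=3 at (0,3)
Step 4: ant0:(0,3)->E->(0,4) | ant1:(0,1)->E->(0,2) | ant2:(1,4)->S->(2,4)
  grid max=3 at (2,4)
Step 5: ant0:(0,4)->W->(0,3) | ant1:(0,2)->E->(0,3) | ant2:(2,4)->N->(1,4)
  grid max=5 at (0,3)
Step 6: ant0:(0,3)->E->(0,4) | ant1:(0,3)->E->(0,4) | ant2:(1,4)->S->(2,4)
  grid max=4 at (0,3)

(0,4) (0,4) (2,4)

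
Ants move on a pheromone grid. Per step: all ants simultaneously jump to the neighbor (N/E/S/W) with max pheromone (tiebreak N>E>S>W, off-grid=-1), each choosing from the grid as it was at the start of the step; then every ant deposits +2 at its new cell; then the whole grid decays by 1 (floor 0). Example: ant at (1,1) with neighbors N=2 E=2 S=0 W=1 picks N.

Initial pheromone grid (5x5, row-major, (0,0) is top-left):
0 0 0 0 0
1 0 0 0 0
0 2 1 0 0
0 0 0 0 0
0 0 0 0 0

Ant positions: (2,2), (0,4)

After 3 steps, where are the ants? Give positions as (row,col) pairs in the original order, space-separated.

Step 1: ant0:(2,2)->W->(2,1) | ant1:(0,4)->S->(1,4)
  grid max=3 at (2,1)
Step 2: ant0:(2,1)->N->(1,1) | ant1:(1,4)->N->(0,4)
  grid max=2 at (2,1)
Step 3: ant0:(1,1)->S->(2,1) | ant1:(0,4)->S->(1,4)
  grid max=3 at (2,1)

(2,1) (1,4)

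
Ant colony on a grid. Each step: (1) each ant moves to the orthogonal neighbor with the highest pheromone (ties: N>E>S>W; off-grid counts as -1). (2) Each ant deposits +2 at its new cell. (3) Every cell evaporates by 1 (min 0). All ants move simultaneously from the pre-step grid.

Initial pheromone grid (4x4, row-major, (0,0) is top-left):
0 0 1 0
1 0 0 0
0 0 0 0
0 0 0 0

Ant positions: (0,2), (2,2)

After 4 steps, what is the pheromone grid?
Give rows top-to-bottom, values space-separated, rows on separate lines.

After step 1: ants at (0,3),(1,2)
  0 0 0 1
  0 0 1 0
  0 0 0 0
  0 0 0 0
After step 2: ants at (1,3),(0,2)
  0 0 1 0
  0 0 0 1
  0 0 0 0
  0 0 0 0
After step 3: ants at (0,3),(0,3)
  0 0 0 3
  0 0 0 0
  0 0 0 0
  0 0 0 0
After step 4: ants at (1,3),(1,3)
  0 0 0 2
  0 0 0 3
  0 0 0 0
  0 0 0 0

0 0 0 2
0 0 0 3
0 0 0 0
0 0 0 0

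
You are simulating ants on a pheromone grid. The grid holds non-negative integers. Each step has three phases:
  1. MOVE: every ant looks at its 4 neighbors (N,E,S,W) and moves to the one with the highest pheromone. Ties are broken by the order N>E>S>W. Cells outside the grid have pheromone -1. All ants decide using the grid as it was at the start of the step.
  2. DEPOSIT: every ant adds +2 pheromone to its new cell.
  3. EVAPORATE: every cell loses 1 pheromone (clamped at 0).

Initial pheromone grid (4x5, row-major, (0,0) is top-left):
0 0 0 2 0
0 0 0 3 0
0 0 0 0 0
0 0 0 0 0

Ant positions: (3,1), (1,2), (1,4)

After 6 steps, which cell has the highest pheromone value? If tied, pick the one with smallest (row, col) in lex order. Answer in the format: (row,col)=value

Step 1: ant0:(3,1)->N->(2,1) | ant1:(1,2)->E->(1,3) | ant2:(1,4)->W->(1,3)
  grid max=6 at (1,3)
Step 2: ant0:(2,1)->N->(1,1) | ant1:(1,3)->N->(0,3) | ant2:(1,3)->N->(0,3)
  grid max=5 at (1,3)
Step 3: ant0:(1,1)->N->(0,1) | ant1:(0,3)->S->(1,3) | ant2:(0,3)->S->(1,3)
  grid max=8 at (1,3)
Step 4: ant0:(0,1)->E->(0,2) | ant1:(1,3)->N->(0,3) | ant2:(1,3)->N->(0,3)
  grid max=7 at (1,3)
Step 5: ant0:(0,2)->E->(0,3) | ant1:(0,3)->S->(1,3) | ant2:(0,3)->S->(1,3)
  grid max=10 at (1,3)
Step 6: ant0:(0,3)->S->(1,3) | ant1:(1,3)->N->(0,3) | ant2:(1,3)->N->(0,3)
  grid max=11 at (1,3)
Final grid:
  0 0 0 10 0
  0 0 0 11 0
  0 0 0 0 0
  0 0 0 0 0
Max pheromone 11 at (1,3)

Answer: (1,3)=11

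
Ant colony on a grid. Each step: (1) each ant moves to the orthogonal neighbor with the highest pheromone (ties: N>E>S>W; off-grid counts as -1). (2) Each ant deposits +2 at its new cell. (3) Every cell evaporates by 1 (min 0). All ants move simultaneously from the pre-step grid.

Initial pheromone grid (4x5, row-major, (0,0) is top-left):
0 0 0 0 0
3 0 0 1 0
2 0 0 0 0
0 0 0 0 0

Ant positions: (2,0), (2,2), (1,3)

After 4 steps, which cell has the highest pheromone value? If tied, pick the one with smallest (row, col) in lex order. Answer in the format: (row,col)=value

Answer: (0,4)=3

Derivation:
Step 1: ant0:(2,0)->N->(1,0) | ant1:(2,2)->N->(1,2) | ant2:(1,3)->N->(0,3)
  grid max=4 at (1,0)
Step 2: ant0:(1,0)->S->(2,0) | ant1:(1,2)->N->(0,2) | ant2:(0,3)->E->(0,4)
  grid max=3 at (1,0)
Step 3: ant0:(2,0)->N->(1,0) | ant1:(0,2)->E->(0,3) | ant2:(0,4)->S->(1,4)
  grid max=4 at (1,0)
Step 4: ant0:(1,0)->S->(2,0) | ant1:(0,3)->E->(0,4) | ant2:(1,4)->N->(0,4)
  grid max=3 at (0,4)
Final grid:
  0 0 0 0 3
  3 0 0 0 0
  2 0 0 0 0
  0 0 0 0 0
Max pheromone 3 at (0,4)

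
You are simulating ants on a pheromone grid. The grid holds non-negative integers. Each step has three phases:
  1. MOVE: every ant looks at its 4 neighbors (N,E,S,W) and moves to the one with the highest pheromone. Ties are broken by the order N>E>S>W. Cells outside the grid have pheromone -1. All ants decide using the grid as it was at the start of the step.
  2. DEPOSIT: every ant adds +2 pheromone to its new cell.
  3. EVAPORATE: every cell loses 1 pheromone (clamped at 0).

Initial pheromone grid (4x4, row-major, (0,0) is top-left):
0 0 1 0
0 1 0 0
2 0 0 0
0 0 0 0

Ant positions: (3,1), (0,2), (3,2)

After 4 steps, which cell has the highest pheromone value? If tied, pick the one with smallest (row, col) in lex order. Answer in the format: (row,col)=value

Answer: (2,1)=4

Derivation:
Step 1: ant0:(3,1)->N->(2,1) | ant1:(0,2)->E->(0,3) | ant2:(3,2)->N->(2,2)
  grid max=1 at (0,3)
Step 2: ant0:(2,1)->E->(2,2) | ant1:(0,3)->S->(1,3) | ant2:(2,2)->W->(2,1)
  grid max=2 at (2,1)
Step 3: ant0:(2,2)->W->(2,1) | ant1:(1,3)->N->(0,3) | ant2:(2,1)->E->(2,2)
  grid max=3 at (2,1)
Step 4: ant0:(2,1)->E->(2,2) | ant1:(0,3)->S->(1,3) | ant2:(2,2)->W->(2,1)
  grid max=4 at (2,1)
Final grid:
  0 0 0 0
  0 0 0 1
  0 4 4 0
  0 0 0 0
Max pheromone 4 at (2,1)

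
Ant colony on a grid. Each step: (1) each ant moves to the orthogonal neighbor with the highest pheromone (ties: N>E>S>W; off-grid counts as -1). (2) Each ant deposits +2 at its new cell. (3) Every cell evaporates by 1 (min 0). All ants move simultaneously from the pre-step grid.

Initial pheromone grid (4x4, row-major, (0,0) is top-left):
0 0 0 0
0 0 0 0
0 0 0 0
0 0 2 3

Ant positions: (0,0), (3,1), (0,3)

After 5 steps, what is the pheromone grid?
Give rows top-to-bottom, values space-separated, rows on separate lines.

After step 1: ants at (0,1),(3,2),(1,3)
  0 1 0 0
  0 0 0 1
  0 0 0 0
  0 0 3 2
After step 2: ants at (0,2),(3,3),(0,3)
  0 0 1 1
  0 0 0 0
  0 0 0 0
  0 0 2 3
After step 3: ants at (0,3),(3,2),(0,2)
  0 0 2 2
  0 0 0 0
  0 0 0 0
  0 0 3 2
After step 4: ants at (0,2),(3,3),(0,3)
  0 0 3 3
  0 0 0 0
  0 0 0 0
  0 0 2 3
After step 5: ants at (0,3),(3,2),(0,2)
  0 0 4 4
  0 0 0 0
  0 0 0 0
  0 0 3 2

0 0 4 4
0 0 0 0
0 0 0 0
0 0 3 2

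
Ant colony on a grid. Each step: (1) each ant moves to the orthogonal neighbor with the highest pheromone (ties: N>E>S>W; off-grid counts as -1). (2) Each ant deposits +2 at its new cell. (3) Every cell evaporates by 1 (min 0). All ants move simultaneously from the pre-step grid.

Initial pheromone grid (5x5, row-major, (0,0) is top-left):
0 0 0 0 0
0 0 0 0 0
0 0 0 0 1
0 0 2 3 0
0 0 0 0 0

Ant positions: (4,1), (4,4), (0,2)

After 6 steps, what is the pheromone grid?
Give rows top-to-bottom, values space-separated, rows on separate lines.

After step 1: ants at (3,1),(3,4),(0,3)
  0 0 0 1 0
  0 0 0 0 0
  0 0 0 0 0
  0 1 1 2 1
  0 0 0 0 0
After step 2: ants at (3,2),(3,3),(0,4)
  0 0 0 0 1
  0 0 0 0 0
  0 0 0 0 0
  0 0 2 3 0
  0 0 0 0 0
After step 3: ants at (3,3),(3,2),(1,4)
  0 0 0 0 0
  0 0 0 0 1
  0 0 0 0 0
  0 0 3 4 0
  0 0 0 0 0
After step 4: ants at (3,2),(3,3),(0,4)
  0 0 0 0 1
  0 0 0 0 0
  0 0 0 0 0
  0 0 4 5 0
  0 0 0 0 0
After step 5: ants at (3,3),(3,2),(1,4)
  0 0 0 0 0
  0 0 0 0 1
  0 0 0 0 0
  0 0 5 6 0
  0 0 0 0 0
After step 6: ants at (3,2),(3,3),(0,4)
  0 0 0 0 1
  0 0 0 0 0
  0 0 0 0 0
  0 0 6 7 0
  0 0 0 0 0

0 0 0 0 1
0 0 0 0 0
0 0 0 0 0
0 0 6 7 0
0 0 0 0 0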